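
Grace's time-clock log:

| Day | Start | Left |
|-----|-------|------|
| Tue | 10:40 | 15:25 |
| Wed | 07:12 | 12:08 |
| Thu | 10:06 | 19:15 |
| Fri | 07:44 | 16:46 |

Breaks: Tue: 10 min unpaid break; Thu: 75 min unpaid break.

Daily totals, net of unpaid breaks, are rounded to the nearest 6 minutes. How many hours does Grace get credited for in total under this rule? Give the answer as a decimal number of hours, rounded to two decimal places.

Tue: 10:40–15:25 = 4 h 45 min − 10 min = 4 h 35 min → rounds to 4 h 36 min
Wed: 07:12–12:08 = 4 h 56 min → rounds to 4 h 54 min
Thu: 10:06–19:15 = 9 h 9 min − 75 min = 7 h 54 min → rounds to 7 h 54 min
Fri: 07:44–16:46 = 9 h 2 min → rounds to 9 h 0 min
Total credited: 26 h 24 min.

26.40 hours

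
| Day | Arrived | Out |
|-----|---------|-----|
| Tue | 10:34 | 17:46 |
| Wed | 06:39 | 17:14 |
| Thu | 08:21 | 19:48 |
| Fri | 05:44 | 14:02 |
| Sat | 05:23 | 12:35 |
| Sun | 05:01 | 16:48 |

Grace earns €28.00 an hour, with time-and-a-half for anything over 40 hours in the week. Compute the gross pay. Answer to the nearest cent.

Tue: 10:34–17:46 = 7 h 12 min
Wed: 06:39–17:14 = 10 h 35 min
Thu: 08:21–19:48 = 11 h 27 min
Fri: 05:44–14:02 = 8 h 18 min
Sat: 05:23–12:35 = 7 h 12 min
Sun: 05:01–16:48 = 11 h 47 min
Total worked: 56 h 31 min = 3391 min.
Regular 40 h 0 min = 2400 min at €28.00/h; overtime 16 h 31 min = 991 min at €42.00/h.
Pay = (2400 × €28.00 + 991 × €42.00) ÷ 60 = €1813.70.

€1813.70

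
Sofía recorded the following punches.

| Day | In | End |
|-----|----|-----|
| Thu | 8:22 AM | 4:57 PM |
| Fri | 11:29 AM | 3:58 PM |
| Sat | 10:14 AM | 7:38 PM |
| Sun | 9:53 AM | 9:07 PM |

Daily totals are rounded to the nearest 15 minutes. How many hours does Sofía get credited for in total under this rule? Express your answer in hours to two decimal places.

Thu: 8:22 AM–4:57 PM = 8 h 35 min → rounds to 8 h 30 min
Fri: 11:29 AM–3:58 PM = 4 h 29 min → rounds to 4 h 30 min
Sat: 10:14 AM–7:38 PM = 9 h 24 min → rounds to 9 h 30 min
Sun: 9:53 AM–9:07 PM = 11 h 14 min → rounds to 11 h 15 min
Total credited: 33 h 45 min.

33.75 hours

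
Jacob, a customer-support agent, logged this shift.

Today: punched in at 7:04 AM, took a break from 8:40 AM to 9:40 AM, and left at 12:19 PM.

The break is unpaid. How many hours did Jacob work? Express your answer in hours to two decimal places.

Today: 7:04 AM–12:19 PM = 5 h 15 min; less 60 min break → 4 h 15 min

4.25 hours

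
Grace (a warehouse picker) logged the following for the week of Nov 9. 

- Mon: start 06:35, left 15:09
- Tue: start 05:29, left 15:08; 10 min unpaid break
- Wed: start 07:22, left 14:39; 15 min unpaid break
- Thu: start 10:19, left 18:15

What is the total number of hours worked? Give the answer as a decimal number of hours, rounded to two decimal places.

Mon: 06:35–15:09 = 8 h 34 min
Tue: 05:29–15:08 = 9 h 39 min; less 10 min break → 9 h 29 min
Wed: 07:22–14:39 = 7 h 17 min; less 15 min break → 7 h 2 min
Thu: 10:19–18:15 = 7 h 56 min
Total: 8 h 34 min + 9 h 29 min + 7 h 2 min + 7 h 56 min = 33 h 1 min.

33.02 hours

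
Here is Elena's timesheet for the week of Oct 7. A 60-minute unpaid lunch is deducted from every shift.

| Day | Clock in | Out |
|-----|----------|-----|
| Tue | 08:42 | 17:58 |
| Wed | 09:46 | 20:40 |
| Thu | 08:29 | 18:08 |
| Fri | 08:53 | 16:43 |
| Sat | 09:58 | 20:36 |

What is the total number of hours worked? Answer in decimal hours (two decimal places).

43.28 hours

Tue: 08:42–17:58 = 9 h 16 min; less 60 min break → 8 h 16 min
Wed: 09:46–20:40 = 10 h 54 min; less 60 min break → 9 h 54 min
Thu: 08:29–18:08 = 9 h 39 min; less 60 min break → 8 h 39 min
Fri: 08:53–16:43 = 7 h 50 min; less 60 min break → 6 h 50 min
Sat: 09:58–20:36 = 10 h 38 min; less 60 min break → 9 h 38 min
Total: 8 h 16 min + 9 h 54 min + 8 h 39 min + 6 h 50 min + 9 h 38 min = 43 h 17 min.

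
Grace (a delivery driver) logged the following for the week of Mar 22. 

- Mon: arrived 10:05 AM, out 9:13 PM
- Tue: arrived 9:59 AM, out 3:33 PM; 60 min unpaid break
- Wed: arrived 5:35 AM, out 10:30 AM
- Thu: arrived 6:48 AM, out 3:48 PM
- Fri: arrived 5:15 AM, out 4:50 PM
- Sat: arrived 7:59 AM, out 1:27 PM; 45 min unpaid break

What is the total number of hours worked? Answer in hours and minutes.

45 h 55 min

Mon: 10:05 AM–9:13 PM = 11 h 8 min
Tue: 9:59 AM–3:33 PM = 5 h 34 min; less 60 min break → 4 h 34 min
Wed: 5:35 AM–10:30 AM = 4 h 55 min
Thu: 6:48 AM–3:48 PM = 9 h 0 min
Fri: 5:15 AM–4:50 PM = 11 h 35 min
Sat: 7:59 AM–1:27 PM = 5 h 28 min; less 45 min break → 4 h 43 min
Total: 11 h 8 min + 4 h 34 min + 4 h 55 min + 9 h 0 min + 11 h 35 min + 4 h 43 min = 45 h 55 min.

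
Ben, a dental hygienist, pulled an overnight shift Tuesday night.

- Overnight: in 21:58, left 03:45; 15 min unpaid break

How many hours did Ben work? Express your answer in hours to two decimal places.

5.53 hours

Overnight: 21:58 → midnight = 2 h 2 min; midnight → 03:45 = 3 h 45 min; span 5 h 47 min; less 15 min break → 5 h 32 min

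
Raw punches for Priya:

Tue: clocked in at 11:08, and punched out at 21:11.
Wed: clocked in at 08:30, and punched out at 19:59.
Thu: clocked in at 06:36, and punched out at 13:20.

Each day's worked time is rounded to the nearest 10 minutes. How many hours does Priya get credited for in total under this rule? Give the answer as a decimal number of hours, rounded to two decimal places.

28.17 hours

Tue: 11:08–21:11 = 10 h 3 min → rounds to 10 h 0 min
Wed: 08:30–19:59 = 11 h 29 min → rounds to 11 h 30 min
Thu: 06:36–13:20 = 6 h 44 min → rounds to 6 h 40 min
Total credited: 28 h 10 min.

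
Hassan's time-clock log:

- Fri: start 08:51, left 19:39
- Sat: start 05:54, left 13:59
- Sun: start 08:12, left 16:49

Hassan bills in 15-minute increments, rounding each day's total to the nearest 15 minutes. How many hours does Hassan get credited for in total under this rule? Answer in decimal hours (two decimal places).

Fri: 08:51–19:39 = 10 h 48 min → rounds to 10 h 45 min
Sat: 05:54–13:59 = 8 h 5 min → rounds to 8 h 0 min
Sun: 08:12–16:49 = 8 h 37 min → rounds to 8 h 30 min
Total credited: 27 h 15 min.

27.25 hours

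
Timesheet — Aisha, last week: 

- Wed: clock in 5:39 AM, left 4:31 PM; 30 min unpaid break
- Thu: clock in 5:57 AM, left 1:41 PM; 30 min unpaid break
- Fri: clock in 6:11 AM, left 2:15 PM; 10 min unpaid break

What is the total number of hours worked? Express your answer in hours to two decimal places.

Wed: 5:39 AM–4:31 PM = 10 h 52 min; less 30 min break → 10 h 22 min
Thu: 5:57 AM–1:41 PM = 7 h 44 min; less 30 min break → 7 h 14 min
Fri: 6:11 AM–2:15 PM = 8 h 4 min; less 10 min break → 7 h 54 min
Total: 10 h 22 min + 7 h 14 min + 7 h 54 min = 25 h 30 min.

25.50 hours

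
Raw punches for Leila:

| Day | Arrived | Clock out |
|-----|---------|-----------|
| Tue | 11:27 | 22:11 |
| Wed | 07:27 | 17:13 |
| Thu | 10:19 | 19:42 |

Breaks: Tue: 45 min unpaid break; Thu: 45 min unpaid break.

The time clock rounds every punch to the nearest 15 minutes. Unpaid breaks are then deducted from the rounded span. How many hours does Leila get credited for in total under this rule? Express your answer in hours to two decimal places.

Tue: in 11:27→11:30, out 22:11→22:15; 10 h 45 min − 45 min = 10 h 0 min
Wed: in 07:27→07:30, out 17:13→17:15; 9 h 45 min
Thu: in 10:19→10:15, out 19:42→19:45; 9 h 30 min − 45 min = 8 h 45 min
Total credited: 28 h 30 min.

28.50 hours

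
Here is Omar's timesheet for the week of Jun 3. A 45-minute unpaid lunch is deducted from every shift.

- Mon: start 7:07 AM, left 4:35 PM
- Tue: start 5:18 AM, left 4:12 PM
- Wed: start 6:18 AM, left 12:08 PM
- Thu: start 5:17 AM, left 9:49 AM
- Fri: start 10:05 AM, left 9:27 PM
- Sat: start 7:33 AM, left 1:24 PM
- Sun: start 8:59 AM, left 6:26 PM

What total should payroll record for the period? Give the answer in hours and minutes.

52 h 9 min

Mon: 7:07 AM–4:35 PM = 9 h 28 min; less 45 min break → 8 h 43 min
Tue: 5:18 AM–4:12 PM = 10 h 54 min; less 45 min break → 10 h 9 min
Wed: 6:18 AM–12:08 PM = 5 h 50 min; less 45 min break → 5 h 5 min
Thu: 5:17 AM–9:49 AM = 4 h 32 min; less 45 min break → 3 h 47 min
Fri: 10:05 AM–9:27 PM = 11 h 22 min; less 45 min break → 10 h 37 min
Sat: 7:33 AM–1:24 PM = 5 h 51 min; less 45 min break → 5 h 6 min
Sun: 8:59 AM–6:26 PM = 9 h 27 min; less 45 min break → 8 h 42 min
Total: 8 h 43 min + 10 h 9 min + 5 h 5 min + 3 h 47 min + 10 h 37 min + 5 h 6 min + 8 h 42 min = 52 h 9 min.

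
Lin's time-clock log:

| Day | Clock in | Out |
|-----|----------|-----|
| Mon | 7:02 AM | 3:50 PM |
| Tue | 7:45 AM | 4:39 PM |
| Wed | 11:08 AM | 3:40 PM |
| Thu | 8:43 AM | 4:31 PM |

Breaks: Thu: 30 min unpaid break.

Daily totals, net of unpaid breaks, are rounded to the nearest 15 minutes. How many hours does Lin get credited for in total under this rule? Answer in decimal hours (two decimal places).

29.50 hours

Mon: 7:02 AM–3:50 PM = 8 h 48 min → rounds to 8 h 45 min
Tue: 7:45 AM–4:39 PM = 8 h 54 min → rounds to 9 h 0 min
Wed: 11:08 AM–3:40 PM = 4 h 32 min → rounds to 4 h 30 min
Thu: 8:43 AM–4:31 PM = 7 h 48 min − 30 min = 7 h 18 min → rounds to 7 h 15 min
Total credited: 29 h 30 min.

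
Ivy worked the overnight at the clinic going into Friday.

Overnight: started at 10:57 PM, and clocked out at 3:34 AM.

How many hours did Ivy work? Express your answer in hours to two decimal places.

Overnight: 10:57 PM → midnight = 1 h 3 min; midnight → 3:34 AM = 3 h 34 min; span 4 h 37 min

4.62 hours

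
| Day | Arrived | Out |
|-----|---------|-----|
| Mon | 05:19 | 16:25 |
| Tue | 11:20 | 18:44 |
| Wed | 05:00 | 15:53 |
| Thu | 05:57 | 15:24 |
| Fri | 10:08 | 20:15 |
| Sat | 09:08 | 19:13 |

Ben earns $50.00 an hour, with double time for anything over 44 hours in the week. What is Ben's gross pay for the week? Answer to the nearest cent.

Mon: 05:19–16:25 = 11 h 6 min
Tue: 11:20–18:44 = 7 h 24 min
Wed: 05:00–15:53 = 10 h 53 min
Thu: 05:57–15:24 = 9 h 27 min
Fri: 10:08–20:15 = 10 h 7 min
Sat: 09:08–19:13 = 10 h 5 min
Total worked: 59 h 2 min = 3542 min.
Regular 44 h 0 min = 2640 min at $50.00/h; overtime 15 h 2 min = 902 min at $100.00/h.
Pay = (2640 × $50.00 + 902 × $100.00) ÷ 60 = $3703.33.

$3703.33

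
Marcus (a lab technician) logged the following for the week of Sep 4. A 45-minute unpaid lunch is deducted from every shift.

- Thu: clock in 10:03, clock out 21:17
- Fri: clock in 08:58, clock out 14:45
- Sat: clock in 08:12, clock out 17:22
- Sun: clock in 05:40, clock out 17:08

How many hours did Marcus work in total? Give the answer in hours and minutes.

34 h 39 min

Thu: 10:03–21:17 = 11 h 14 min; less 45 min break → 10 h 29 min
Fri: 08:58–14:45 = 5 h 47 min; less 45 min break → 5 h 2 min
Sat: 08:12–17:22 = 9 h 10 min; less 45 min break → 8 h 25 min
Sun: 05:40–17:08 = 11 h 28 min; less 45 min break → 10 h 43 min
Total: 10 h 29 min + 5 h 2 min + 8 h 25 min + 10 h 43 min = 34 h 39 min.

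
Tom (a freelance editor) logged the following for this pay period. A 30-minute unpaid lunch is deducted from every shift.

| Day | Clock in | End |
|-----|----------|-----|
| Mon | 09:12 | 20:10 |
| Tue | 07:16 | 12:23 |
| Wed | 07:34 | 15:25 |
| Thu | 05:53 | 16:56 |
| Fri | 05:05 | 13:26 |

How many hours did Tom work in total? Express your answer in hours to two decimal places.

40.83 hours

Mon: 09:12–20:10 = 10 h 58 min; less 30 min break → 10 h 28 min
Tue: 07:16–12:23 = 5 h 7 min; less 30 min break → 4 h 37 min
Wed: 07:34–15:25 = 7 h 51 min; less 30 min break → 7 h 21 min
Thu: 05:53–16:56 = 11 h 3 min; less 30 min break → 10 h 33 min
Fri: 05:05–13:26 = 8 h 21 min; less 30 min break → 7 h 51 min
Total: 10 h 28 min + 4 h 37 min + 7 h 21 min + 10 h 33 min + 7 h 51 min = 40 h 50 min.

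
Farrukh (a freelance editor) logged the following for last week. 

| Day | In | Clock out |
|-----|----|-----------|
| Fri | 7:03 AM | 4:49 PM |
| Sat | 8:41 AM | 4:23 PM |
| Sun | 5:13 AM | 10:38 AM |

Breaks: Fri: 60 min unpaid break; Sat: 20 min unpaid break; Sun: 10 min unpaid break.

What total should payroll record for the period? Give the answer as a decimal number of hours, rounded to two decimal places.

Fri: 7:03 AM–4:49 PM = 9 h 46 min; less 60 min break → 8 h 46 min
Sat: 8:41 AM–4:23 PM = 7 h 42 min; less 20 min break → 7 h 22 min
Sun: 5:13 AM–10:38 AM = 5 h 25 min; less 10 min break → 5 h 15 min
Total: 8 h 46 min + 7 h 22 min + 5 h 15 min = 21 h 23 min.

21.38 hours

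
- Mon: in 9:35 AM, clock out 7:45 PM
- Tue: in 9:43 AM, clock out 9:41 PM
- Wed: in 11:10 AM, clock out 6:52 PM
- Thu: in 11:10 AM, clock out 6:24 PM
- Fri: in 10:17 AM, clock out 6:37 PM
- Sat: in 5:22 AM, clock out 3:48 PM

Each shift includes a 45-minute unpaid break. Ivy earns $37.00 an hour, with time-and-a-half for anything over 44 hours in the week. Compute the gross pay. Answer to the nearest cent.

Mon: 9:35 AM–7:45 PM = 10 h 10 min; less 45 min break → 9 h 25 min
Tue: 9:43 AM–9:41 PM = 11 h 58 min; less 45 min break → 11 h 13 min
Wed: 11:10 AM–6:52 PM = 7 h 42 min; less 45 min break → 6 h 57 min
Thu: 11:10 AM–6:24 PM = 7 h 14 min; less 45 min break → 6 h 29 min
Fri: 10:17 AM–6:37 PM = 8 h 20 min; less 45 min break → 7 h 35 min
Sat: 5:22 AM–3:48 PM = 10 h 26 min; less 45 min break → 9 h 41 min
Total worked: 51 h 20 min = 3080 min.
Regular 44 h 0 min = 2640 min at $37.00/h; overtime 7 h 20 min = 440 min at $55.50/h.
Pay = (2640 × $37.00 + 440 × $55.50) ÷ 60 = $2035.00.

$2035.00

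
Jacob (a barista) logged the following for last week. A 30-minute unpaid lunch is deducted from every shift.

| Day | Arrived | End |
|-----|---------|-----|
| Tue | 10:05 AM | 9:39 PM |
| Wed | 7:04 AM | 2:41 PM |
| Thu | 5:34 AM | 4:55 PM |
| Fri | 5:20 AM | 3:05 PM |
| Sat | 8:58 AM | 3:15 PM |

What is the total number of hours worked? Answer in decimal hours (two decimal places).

44.07 hours

Tue: 10:05 AM–9:39 PM = 11 h 34 min; less 30 min break → 11 h 4 min
Wed: 7:04 AM–2:41 PM = 7 h 37 min; less 30 min break → 7 h 7 min
Thu: 5:34 AM–4:55 PM = 11 h 21 min; less 30 min break → 10 h 51 min
Fri: 5:20 AM–3:05 PM = 9 h 45 min; less 30 min break → 9 h 15 min
Sat: 8:58 AM–3:15 PM = 6 h 17 min; less 30 min break → 5 h 47 min
Total: 11 h 4 min + 7 h 7 min + 10 h 51 min + 9 h 15 min + 5 h 47 min = 44 h 4 min.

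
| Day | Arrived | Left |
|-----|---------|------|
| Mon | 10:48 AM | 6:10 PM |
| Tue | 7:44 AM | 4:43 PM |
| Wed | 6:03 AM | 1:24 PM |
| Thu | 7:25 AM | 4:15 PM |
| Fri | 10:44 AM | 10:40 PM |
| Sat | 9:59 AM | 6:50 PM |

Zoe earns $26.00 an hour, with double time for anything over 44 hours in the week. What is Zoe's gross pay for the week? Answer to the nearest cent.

$1628.47

Mon: 10:48 AM–6:10 PM = 7 h 22 min
Tue: 7:44 AM–4:43 PM = 8 h 59 min
Wed: 6:03 AM–1:24 PM = 7 h 21 min
Thu: 7:25 AM–4:15 PM = 8 h 50 min
Fri: 10:44 AM–10:40 PM = 11 h 56 min
Sat: 9:59 AM–6:50 PM = 8 h 51 min
Total worked: 53 h 19 min = 3199 min.
Regular 44 h 0 min = 2640 min at $26.00/h; overtime 9 h 19 min = 559 min at $52.00/h.
Pay = (2640 × $26.00 + 559 × $52.00) ÷ 60 = $1628.47.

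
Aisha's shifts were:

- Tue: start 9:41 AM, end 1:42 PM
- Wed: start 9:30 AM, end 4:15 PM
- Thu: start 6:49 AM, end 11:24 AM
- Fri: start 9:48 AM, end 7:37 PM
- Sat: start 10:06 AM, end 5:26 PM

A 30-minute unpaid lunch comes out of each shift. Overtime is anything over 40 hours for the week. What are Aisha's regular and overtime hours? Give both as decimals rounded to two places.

Tue: 9:41 AM–1:42 PM = 4 h 1 min; less 30 min break → 3 h 31 min
Wed: 9:30 AM–4:15 PM = 6 h 45 min; less 30 min break → 6 h 15 min
Thu: 6:49 AM–11:24 AM = 4 h 35 min; less 30 min break → 4 h 5 min
Fri: 9:48 AM–7:37 PM = 9 h 49 min; less 30 min break → 9 h 19 min
Sat: 10:06 AM–5:26 PM = 7 h 20 min; less 30 min break → 6 h 50 min
Total worked: 30 h 0 min = 30.00 h.
Threshold 40 h → overtime 0 h 0 min, regular 30 h 0 min.

Regular 30.00 hours, overtime 0.00 hours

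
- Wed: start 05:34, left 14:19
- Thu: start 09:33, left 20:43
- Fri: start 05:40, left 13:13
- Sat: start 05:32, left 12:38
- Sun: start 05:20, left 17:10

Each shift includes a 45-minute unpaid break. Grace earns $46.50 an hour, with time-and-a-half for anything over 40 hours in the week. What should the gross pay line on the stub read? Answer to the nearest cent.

Wed: 05:34–14:19 = 8 h 45 min; less 45 min break → 8 h 0 min
Thu: 09:33–20:43 = 11 h 10 min; less 45 min break → 10 h 25 min
Fri: 05:40–13:13 = 7 h 33 min; less 45 min break → 6 h 48 min
Sat: 05:32–12:38 = 7 h 6 min; less 45 min break → 6 h 21 min
Sun: 05:20–17:10 = 11 h 50 min; less 45 min break → 11 h 5 min
Total worked: 42 h 39 min = 2559 min.
Regular 40 h 0 min = 2400 min at $46.50/h; overtime 2 h 39 min = 159 min at $69.75/h.
Pay = (2400 × $46.50 + 159 × $69.75) ÷ 60 = $2044.84.

$2044.84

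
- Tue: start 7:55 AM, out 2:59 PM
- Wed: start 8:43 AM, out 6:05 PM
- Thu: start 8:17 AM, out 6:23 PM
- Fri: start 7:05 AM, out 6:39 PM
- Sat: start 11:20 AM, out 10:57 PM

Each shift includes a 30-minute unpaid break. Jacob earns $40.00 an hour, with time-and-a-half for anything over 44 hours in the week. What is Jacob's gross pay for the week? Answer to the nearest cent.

Tue: 7:55 AM–2:59 PM = 7 h 4 min; less 30 min break → 6 h 34 min
Wed: 8:43 AM–6:05 PM = 9 h 22 min; less 30 min break → 8 h 52 min
Thu: 8:17 AM–6:23 PM = 10 h 6 min; less 30 min break → 9 h 36 min
Fri: 7:05 AM–6:39 PM = 11 h 34 min; less 30 min break → 11 h 4 min
Sat: 11:20 AM–10:57 PM = 11 h 37 min; less 30 min break → 11 h 7 min
Total worked: 47 h 13 min = 2833 min.
Regular 44 h 0 min = 2640 min at $40.00/h; overtime 3 h 13 min = 193 min at $60.00/h.
Pay = (2640 × $40.00 + 193 × $60.00) ÷ 60 = $1953.00.

$1953.00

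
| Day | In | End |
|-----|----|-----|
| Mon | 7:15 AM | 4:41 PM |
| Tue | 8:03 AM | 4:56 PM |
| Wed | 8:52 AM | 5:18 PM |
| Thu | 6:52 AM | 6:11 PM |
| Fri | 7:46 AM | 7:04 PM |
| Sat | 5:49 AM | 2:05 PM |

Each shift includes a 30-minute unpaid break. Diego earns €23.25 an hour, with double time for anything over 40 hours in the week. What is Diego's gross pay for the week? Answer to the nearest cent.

Mon: 7:15 AM–4:41 PM = 9 h 26 min; less 30 min break → 8 h 56 min
Tue: 8:03 AM–4:56 PM = 8 h 53 min; less 30 min break → 8 h 23 min
Wed: 8:52 AM–5:18 PM = 8 h 26 min; less 30 min break → 7 h 56 min
Thu: 6:52 AM–6:11 PM = 11 h 19 min; less 30 min break → 10 h 49 min
Fri: 7:46 AM–7:04 PM = 11 h 18 min; less 30 min break → 10 h 48 min
Sat: 5:49 AM–2:05 PM = 8 h 16 min; less 30 min break → 7 h 46 min
Total worked: 54 h 38 min = 3278 min.
Regular 40 h 0 min = 2400 min at €23.25/h; overtime 14 h 38 min = 878 min at €46.50/h.
Pay = (2400 × €23.25 + 878 × €46.50) ÷ 60 = €1610.45.

€1610.45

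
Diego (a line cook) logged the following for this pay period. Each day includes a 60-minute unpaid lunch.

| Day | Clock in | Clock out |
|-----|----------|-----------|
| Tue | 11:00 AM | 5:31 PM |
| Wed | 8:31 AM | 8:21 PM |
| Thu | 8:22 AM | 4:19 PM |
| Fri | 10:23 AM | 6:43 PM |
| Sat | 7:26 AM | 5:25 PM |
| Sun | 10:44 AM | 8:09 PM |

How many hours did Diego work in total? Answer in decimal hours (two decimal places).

48.03 hours

Tue: 11:00 AM–5:31 PM = 6 h 31 min; less 60 min break → 5 h 31 min
Wed: 8:31 AM–8:21 PM = 11 h 50 min; less 60 min break → 10 h 50 min
Thu: 8:22 AM–4:19 PM = 7 h 57 min; less 60 min break → 6 h 57 min
Fri: 10:23 AM–6:43 PM = 8 h 20 min; less 60 min break → 7 h 20 min
Sat: 7:26 AM–5:25 PM = 9 h 59 min; less 60 min break → 8 h 59 min
Sun: 10:44 AM–8:09 PM = 9 h 25 min; less 60 min break → 8 h 25 min
Total: 5 h 31 min + 10 h 50 min + 6 h 57 min + 7 h 20 min + 8 h 59 min + 8 h 25 min = 48 h 2 min.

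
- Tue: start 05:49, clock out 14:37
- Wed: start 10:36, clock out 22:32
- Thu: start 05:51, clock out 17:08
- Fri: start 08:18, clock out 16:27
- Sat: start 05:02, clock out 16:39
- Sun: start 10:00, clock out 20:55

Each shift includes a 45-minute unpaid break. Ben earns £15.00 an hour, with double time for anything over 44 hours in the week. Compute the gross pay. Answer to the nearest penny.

Tue: 05:49–14:37 = 8 h 48 min; less 45 min break → 8 h 3 min
Wed: 10:36–22:32 = 11 h 56 min; less 45 min break → 11 h 11 min
Thu: 05:51–17:08 = 11 h 17 min; less 45 min break → 10 h 32 min
Fri: 08:18–16:27 = 8 h 9 min; less 45 min break → 7 h 24 min
Sat: 05:02–16:39 = 11 h 37 min; less 45 min break → 10 h 52 min
Sun: 10:00–20:55 = 10 h 55 min; less 45 min break → 10 h 10 min
Total worked: 58 h 12 min = 3492 min.
Regular 44 h 0 min = 2640 min at £15.00/h; overtime 14 h 12 min = 852 min at £30.00/h.
Pay = (2640 × £15.00 + 852 × £30.00) ÷ 60 = £1086.00.

£1086.00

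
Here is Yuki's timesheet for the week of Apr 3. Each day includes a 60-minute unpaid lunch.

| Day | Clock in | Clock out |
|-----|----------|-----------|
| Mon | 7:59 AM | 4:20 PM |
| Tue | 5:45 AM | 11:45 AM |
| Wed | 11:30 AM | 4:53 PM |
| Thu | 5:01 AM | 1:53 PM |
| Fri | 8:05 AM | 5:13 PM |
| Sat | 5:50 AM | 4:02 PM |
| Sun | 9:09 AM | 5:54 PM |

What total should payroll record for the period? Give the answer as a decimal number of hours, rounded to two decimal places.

Mon: 7:59 AM–4:20 PM = 8 h 21 min; less 60 min break → 7 h 21 min
Tue: 5:45 AM–11:45 AM = 6 h 0 min; less 60 min break → 5 h 0 min
Wed: 11:30 AM–4:53 PM = 5 h 23 min; less 60 min break → 4 h 23 min
Thu: 5:01 AM–1:53 PM = 8 h 52 min; less 60 min break → 7 h 52 min
Fri: 8:05 AM–5:13 PM = 9 h 8 min; less 60 min break → 8 h 8 min
Sat: 5:50 AM–4:02 PM = 10 h 12 min; less 60 min break → 9 h 12 min
Sun: 9:09 AM–5:54 PM = 8 h 45 min; less 60 min break → 7 h 45 min
Total: 7 h 21 min + 5 h 0 min + 4 h 23 min + 7 h 52 min + 8 h 8 min + 9 h 12 min + 7 h 45 min = 49 h 41 min.

49.68 hours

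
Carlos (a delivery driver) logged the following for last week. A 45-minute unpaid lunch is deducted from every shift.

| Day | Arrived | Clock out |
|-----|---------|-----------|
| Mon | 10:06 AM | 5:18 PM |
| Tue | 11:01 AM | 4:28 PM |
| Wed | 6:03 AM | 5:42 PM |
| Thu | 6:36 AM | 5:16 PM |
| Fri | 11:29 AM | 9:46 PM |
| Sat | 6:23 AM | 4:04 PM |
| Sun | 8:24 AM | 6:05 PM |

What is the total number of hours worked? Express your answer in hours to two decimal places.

Mon: 10:06 AM–5:18 PM = 7 h 12 min; less 45 min break → 6 h 27 min
Tue: 11:01 AM–4:28 PM = 5 h 27 min; less 45 min break → 4 h 42 min
Wed: 6:03 AM–5:42 PM = 11 h 39 min; less 45 min break → 10 h 54 min
Thu: 6:36 AM–5:16 PM = 10 h 40 min; less 45 min break → 9 h 55 min
Fri: 11:29 AM–9:46 PM = 10 h 17 min; less 45 min break → 9 h 32 min
Sat: 6:23 AM–4:04 PM = 9 h 41 min; less 45 min break → 8 h 56 min
Sun: 8:24 AM–6:05 PM = 9 h 41 min; less 45 min break → 8 h 56 min
Total: 6 h 27 min + 4 h 42 min + 10 h 54 min + 9 h 55 min + 9 h 32 min + 8 h 56 min + 8 h 56 min = 59 h 22 min.

59.37 hours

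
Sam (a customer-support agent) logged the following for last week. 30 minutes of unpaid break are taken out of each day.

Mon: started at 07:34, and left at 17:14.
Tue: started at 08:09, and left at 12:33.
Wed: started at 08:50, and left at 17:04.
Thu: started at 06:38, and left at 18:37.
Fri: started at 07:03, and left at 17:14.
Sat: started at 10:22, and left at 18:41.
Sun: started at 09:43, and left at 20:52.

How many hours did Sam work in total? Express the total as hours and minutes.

60 h 26 min

Mon: 07:34–17:14 = 9 h 40 min; less 30 min break → 9 h 10 min
Tue: 08:09–12:33 = 4 h 24 min; less 30 min break → 3 h 54 min
Wed: 08:50–17:04 = 8 h 14 min; less 30 min break → 7 h 44 min
Thu: 06:38–18:37 = 11 h 59 min; less 30 min break → 11 h 29 min
Fri: 07:03–17:14 = 10 h 11 min; less 30 min break → 9 h 41 min
Sat: 10:22–18:41 = 8 h 19 min; less 30 min break → 7 h 49 min
Sun: 09:43–20:52 = 11 h 9 min; less 30 min break → 10 h 39 min
Total: 9 h 10 min + 3 h 54 min + 7 h 44 min + 11 h 29 min + 9 h 41 min + 7 h 49 min + 10 h 39 min = 60 h 26 min.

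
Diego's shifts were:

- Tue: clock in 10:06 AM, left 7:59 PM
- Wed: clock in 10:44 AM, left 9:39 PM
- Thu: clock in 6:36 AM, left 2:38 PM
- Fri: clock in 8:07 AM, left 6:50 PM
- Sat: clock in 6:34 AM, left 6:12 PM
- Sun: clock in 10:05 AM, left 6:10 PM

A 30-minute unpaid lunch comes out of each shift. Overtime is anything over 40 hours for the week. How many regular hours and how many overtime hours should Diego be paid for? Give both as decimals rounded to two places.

Tue: 10:06 AM–7:59 PM = 9 h 53 min; less 30 min break → 9 h 23 min
Wed: 10:44 AM–9:39 PM = 10 h 55 min; less 30 min break → 10 h 25 min
Thu: 6:36 AM–2:38 PM = 8 h 2 min; less 30 min break → 7 h 32 min
Fri: 8:07 AM–6:50 PM = 10 h 43 min; less 30 min break → 10 h 13 min
Sat: 6:34 AM–6:12 PM = 11 h 38 min; less 30 min break → 11 h 8 min
Sun: 10:05 AM–6:10 PM = 8 h 5 min; less 30 min break → 7 h 35 min
Total worked: 56 h 16 min = 56.27 h.
Threshold 40 h → overtime 16 h 16 min, regular 40 h 0 min.

Regular 40.00 hours, overtime 16.27 hours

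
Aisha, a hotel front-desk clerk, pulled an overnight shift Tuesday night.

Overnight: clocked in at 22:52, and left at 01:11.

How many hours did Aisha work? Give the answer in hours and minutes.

2 h 19 min

Overnight: 22:52 → midnight = 1 h 8 min; midnight → 01:11 = 1 h 11 min; span 2 h 19 min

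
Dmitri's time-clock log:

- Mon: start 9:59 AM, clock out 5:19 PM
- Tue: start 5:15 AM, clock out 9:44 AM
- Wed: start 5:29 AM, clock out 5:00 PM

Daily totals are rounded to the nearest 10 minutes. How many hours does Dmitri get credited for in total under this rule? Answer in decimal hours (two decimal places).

23.33 hours

Mon: 9:59 AM–5:19 PM = 7 h 20 min → rounds to 7 h 20 min
Tue: 5:15 AM–9:44 AM = 4 h 29 min → rounds to 4 h 30 min
Wed: 5:29 AM–5:00 PM = 11 h 31 min → rounds to 11 h 30 min
Total credited: 23 h 20 min.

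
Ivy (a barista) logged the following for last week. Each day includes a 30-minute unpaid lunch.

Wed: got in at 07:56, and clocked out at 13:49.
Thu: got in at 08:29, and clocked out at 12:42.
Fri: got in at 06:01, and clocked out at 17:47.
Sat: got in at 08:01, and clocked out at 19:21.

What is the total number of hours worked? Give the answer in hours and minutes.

31 h 12 min

Wed: 07:56–13:49 = 5 h 53 min; less 30 min break → 5 h 23 min
Thu: 08:29–12:42 = 4 h 13 min; less 30 min break → 3 h 43 min
Fri: 06:01–17:47 = 11 h 46 min; less 30 min break → 11 h 16 min
Sat: 08:01–19:21 = 11 h 20 min; less 30 min break → 10 h 50 min
Total: 5 h 23 min + 3 h 43 min + 11 h 16 min + 10 h 50 min = 31 h 12 min.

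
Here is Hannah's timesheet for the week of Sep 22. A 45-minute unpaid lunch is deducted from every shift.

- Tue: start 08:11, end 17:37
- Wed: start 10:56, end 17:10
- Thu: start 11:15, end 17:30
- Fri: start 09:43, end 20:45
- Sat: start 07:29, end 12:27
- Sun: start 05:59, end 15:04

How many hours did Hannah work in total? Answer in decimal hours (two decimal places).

Tue: 08:11–17:37 = 9 h 26 min; less 45 min break → 8 h 41 min
Wed: 10:56–17:10 = 6 h 14 min; less 45 min break → 5 h 29 min
Thu: 11:15–17:30 = 6 h 15 min; less 45 min break → 5 h 30 min
Fri: 09:43–20:45 = 11 h 2 min; less 45 min break → 10 h 17 min
Sat: 07:29–12:27 = 4 h 58 min; less 45 min break → 4 h 13 min
Sun: 05:59–15:04 = 9 h 5 min; less 45 min break → 8 h 20 min
Total: 8 h 41 min + 5 h 29 min + 5 h 30 min + 10 h 17 min + 4 h 13 min + 8 h 20 min = 42 h 30 min.

42.50 hours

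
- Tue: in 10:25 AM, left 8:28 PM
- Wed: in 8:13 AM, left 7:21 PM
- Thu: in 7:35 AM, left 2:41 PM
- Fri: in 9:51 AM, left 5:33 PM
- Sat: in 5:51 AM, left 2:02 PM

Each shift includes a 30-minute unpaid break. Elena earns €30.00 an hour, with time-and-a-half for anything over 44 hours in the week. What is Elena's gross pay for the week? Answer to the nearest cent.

€1250.00

Tue: 10:25 AM–8:28 PM = 10 h 3 min; less 30 min break → 9 h 33 min
Wed: 8:13 AM–7:21 PM = 11 h 8 min; less 30 min break → 10 h 38 min
Thu: 7:35 AM–2:41 PM = 7 h 6 min; less 30 min break → 6 h 36 min
Fri: 9:51 AM–5:33 PM = 7 h 42 min; less 30 min break → 7 h 12 min
Sat: 5:51 AM–2:02 PM = 8 h 11 min; less 30 min break → 7 h 41 min
Total worked: 41 h 40 min = 2500 min.
Regular 41 h 40 min = 2500 min at €30.00/h; overtime 0 h 0 min = 0 min at €45.00/h.
Pay = (2500 × €30.00 + 0 × €45.00) ÷ 60 = €1250.00.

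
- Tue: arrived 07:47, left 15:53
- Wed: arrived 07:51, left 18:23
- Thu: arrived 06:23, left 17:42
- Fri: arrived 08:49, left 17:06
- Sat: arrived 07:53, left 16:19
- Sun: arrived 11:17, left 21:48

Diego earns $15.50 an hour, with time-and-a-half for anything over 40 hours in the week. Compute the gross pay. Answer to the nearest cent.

$1019.51

Tue: 07:47–15:53 = 8 h 6 min
Wed: 07:51–18:23 = 10 h 32 min
Thu: 06:23–17:42 = 11 h 19 min
Fri: 08:49–17:06 = 8 h 17 min
Sat: 07:53–16:19 = 8 h 26 min
Sun: 11:17–21:48 = 10 h 31 min
Total worked: 57 h 11 min = 3431 min.
Regular 40 h 0 min = 2400 min at $15.50/h; overtime 17 h 11 min = 1031 min at $23.25/h.
Pay = (2400 × $15.50 + 1031 × $23.25) ÷ 60 = $1019.51.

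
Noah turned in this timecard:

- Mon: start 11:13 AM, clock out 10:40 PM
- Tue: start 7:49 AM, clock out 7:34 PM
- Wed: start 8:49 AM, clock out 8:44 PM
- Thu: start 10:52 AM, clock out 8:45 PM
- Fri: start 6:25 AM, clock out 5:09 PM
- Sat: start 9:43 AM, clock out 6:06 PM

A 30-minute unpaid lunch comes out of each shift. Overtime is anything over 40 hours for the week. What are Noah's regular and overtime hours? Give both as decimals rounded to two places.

Mon: 11:13 AM–10:40 PM = 11 h 27 min; less 30 min break → 10 h 57 min
Tue: 7:49 AM–7:34 PM = 11 h 45 min; less 30 min break → 11 h 15 min
Wed: 8:49 AM–8:44 PM = 11 h 55 min; less 30 min break → 11 h 25 min
Thu: 10:52 AM–8:45 PM = 9 h 53 min; less 30 min break → 9 h 23 min
Fri: 6:25 AM–5:09 PM = 10 h 44 min; less 30 min break → 10 h 14 min
Sat: 9:43 AM–6:06 PM = 8 h 23 min; less 30 min break → 7 h 53 min
Total worked: 61 h 7 min = 61.12 h.
Threshold 40 h → overtime 21 h 7 min, regular 40 h 0 min.

Regular 40.00 hours, overtime 21.12 hours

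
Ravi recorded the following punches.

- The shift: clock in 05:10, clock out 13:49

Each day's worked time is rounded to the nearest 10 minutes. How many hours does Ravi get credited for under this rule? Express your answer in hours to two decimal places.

The shift: 05:10–13:49 = 8 h 39 min → rounds to 8 h 40 min

8.67 hours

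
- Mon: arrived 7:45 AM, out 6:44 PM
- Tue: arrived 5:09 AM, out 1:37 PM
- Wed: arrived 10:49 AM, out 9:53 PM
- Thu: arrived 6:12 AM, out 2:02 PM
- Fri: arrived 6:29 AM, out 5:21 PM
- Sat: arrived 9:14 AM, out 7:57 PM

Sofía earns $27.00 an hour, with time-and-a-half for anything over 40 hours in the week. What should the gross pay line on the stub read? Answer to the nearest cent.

Mon: 7:45 AM–6:44 PM = 10 h 59 min
Tue: 5:09 AM–1:37 PM = 8 h 28 min
Wed: 10:49 AM–9:53 PM = 11 h 4 min
Thu: 6:12 AM–2:02 PM = 7 h 50 min
Fri: 6:29 AM–5:21 PM = 10 h 52 min
Sat: 9:14 AM–7:57 PM = 10 h 43 min
Total worked: 59 h 56 min = 3596 min.
Regular 40 h 0 min = 2400 min at $27.00/h; overtime 19 h 56 min = 1196 min at $40.50/h.
Pay = (2400 × $27.00 + 1196 × $40.50) ÷ 60 = $1887.30.

$1887.30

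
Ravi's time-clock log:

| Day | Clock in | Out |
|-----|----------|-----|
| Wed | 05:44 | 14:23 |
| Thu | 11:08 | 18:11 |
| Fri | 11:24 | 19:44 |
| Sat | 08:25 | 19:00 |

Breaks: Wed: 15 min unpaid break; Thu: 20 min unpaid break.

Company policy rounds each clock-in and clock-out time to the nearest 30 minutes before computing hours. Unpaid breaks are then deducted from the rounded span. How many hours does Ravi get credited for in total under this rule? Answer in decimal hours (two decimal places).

Wed: in 05:44→05:30, out 14:23→14:30; 9 h 0 min − 15 min = 8 h 45 min
Thu: in 11:08→11:00, out 18:11→18:00; 7 h 0 min − 20 min = 6 h 40 min
Fri: in 11:24→11:30, out 19:44→19:30; 8 h 0 min
Sat: in 08:25→08:30, out 19:00→19:00; 10 h 30 min
Total credited: 33 h 55 min.

33.92 hours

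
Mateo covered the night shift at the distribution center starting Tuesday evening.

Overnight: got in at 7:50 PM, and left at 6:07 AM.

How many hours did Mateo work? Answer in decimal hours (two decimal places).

10.28 hours

Overnight: 7:50 PM → midnight = 4 h 10 min; midnight → 6:07 AM = 6 h 7 min; span 10 h 17 min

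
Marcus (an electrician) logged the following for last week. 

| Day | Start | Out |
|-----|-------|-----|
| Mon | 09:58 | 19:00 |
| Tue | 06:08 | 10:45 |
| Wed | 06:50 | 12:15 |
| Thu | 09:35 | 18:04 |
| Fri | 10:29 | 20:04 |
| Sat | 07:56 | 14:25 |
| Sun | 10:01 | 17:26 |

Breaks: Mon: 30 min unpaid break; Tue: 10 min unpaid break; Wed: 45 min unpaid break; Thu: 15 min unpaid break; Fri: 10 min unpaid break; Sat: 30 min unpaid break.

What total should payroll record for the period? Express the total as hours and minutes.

Mon: 09:58–19:00 = 9 h 2 min; less 30 min break → 8 h 32 min
Tue: 06:08–10:45 = 4 h 37 min; less 10 min break → 4 h 27 min
Wed: 06:50–12:15 = 5 h 25 min; less 45 min break → 4 h 40 min
Thu: 09:35–18:04 = 8 h 29 min; less 15 min break → 8 h 14 min
Fri: 10:29–20:04 = 9 h 35 min; less 10 min break → 9 h 25 min
Sat: 07:56–14:25 = 6 h 29 min; less 30 min break → 5 h 59 min
Sun: 10:01–17:26 = 7 h 25 min
Total: 8 h 32 min + 4 h 27 min + 4 h 40 min + 8 h 14 min + 9 h 25 min + 5 h 59 min + 7 h 25 min = 48 h 42 min.

48 h 42 min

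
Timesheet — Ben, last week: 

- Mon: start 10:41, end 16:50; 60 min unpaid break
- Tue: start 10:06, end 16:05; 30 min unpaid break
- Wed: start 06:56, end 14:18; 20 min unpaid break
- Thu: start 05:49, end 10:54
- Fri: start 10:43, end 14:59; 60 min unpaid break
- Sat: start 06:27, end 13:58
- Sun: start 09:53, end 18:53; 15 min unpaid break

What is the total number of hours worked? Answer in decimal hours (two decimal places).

Mon: 10:41–16:50 = 6 h 9 min; less 60 min break → 5 h 9 min
Tue: 10:06–16:05 = 5 h 59 min; less 30 min break → 5 h 29 min
Wed: 06:56–14:18 = 7 h 22 min; less 20 min break → 7 h 2 min
Thu: 05:49–10:54 = 5 h 5 min
Fri: 10:43–14:59 = 4 h 16 min; less 60 min break → 3 h 16 min
Sat: 06:27–13:58 = 7 h 31 min
Sun: 09:53–18:53 = 9 h 0 min; less 15 min break → 8 h 45 min
Total: 5 h 9 min + 5 h 29 min + 7 h 2 min + 5 h 5 min + 3 h 16 min + 7 h 31 min + 8 h 45 min = 42 h 17 min.

42.28 hours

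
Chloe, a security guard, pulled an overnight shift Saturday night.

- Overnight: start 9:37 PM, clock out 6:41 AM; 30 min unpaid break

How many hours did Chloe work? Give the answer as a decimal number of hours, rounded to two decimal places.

8.57 hours

Overnight: 9:37 PM → midnight = 2 h 23 min; midnight → 6:41 AM = 6 h 41 min; span 9 h 4 min; less 30 min break → 8 h 34 min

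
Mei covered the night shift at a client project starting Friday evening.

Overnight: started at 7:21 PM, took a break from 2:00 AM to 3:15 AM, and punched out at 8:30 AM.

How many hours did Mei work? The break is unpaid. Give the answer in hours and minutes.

11 h 54 min

Overnight: 7:21 PM → midnight = 4 h 39 min; midnight → 8:30 AM = 8 h 30 min; span 13 h 9 min; less 75 min break → 11 h 54 min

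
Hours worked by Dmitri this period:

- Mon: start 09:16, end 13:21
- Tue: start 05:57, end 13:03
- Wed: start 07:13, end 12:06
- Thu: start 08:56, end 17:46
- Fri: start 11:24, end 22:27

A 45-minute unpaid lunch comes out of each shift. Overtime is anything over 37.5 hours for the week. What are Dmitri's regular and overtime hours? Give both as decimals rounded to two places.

Mon: 09:16–13:21 = 4 h 5 min; less 45 min break → 3 h 20 min
Tue: 05:57–13:03 = 7 h 6 min; less 45 min break → 6 h 21 min
Wed: 07:13–12:06 = 4 h 53 min; less 45 min break → 4 h 8 min
Thu: 08:56–17:46 = 8 h 50 min; less 45 min break → 8 h 5 min
Fri: 11:24–22:27 = 11 h 3 min; less 45 min break → 10 h 18 min
Total worked: 32 h 12 min = 32.20 h.
Threshold 37.5 h → overtime 0 h 0 min, regular 32 h 12 min.

Regular 32.20 hours, overtime 0.00 hours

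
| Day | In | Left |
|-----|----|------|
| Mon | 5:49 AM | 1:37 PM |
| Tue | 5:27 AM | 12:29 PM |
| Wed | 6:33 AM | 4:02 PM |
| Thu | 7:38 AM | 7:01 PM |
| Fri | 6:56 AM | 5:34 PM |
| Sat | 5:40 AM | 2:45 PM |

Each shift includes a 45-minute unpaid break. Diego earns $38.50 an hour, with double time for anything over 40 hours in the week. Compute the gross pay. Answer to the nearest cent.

$2380.58

Mon: 5:49 AM–1:37 PM = 7 h 48 min; less 45 min break → 7 h 3 min
Tue: 5:27 AM–12:29 PM = 7 h 2 min; less 45 min break → 6 h 17 min
Wed: 6:33 AM–4:02 PM = 9 h 29 min; less 45 min break → 8 h 44 min
Thu: 7:38 AM–7:01 PM = 11 h 23 min; less 45 min break → 10 h 38 min
Fri: 6:56 AM–5:34 PM = 10 h 38 min; less 45 min break → 9 h 53 min
Sat: 5:40 AM–2:45 PM = 9 h 5 min; less 45 min break → 8 h 20 min
Total worked: 50 h 55 min = 3055 min.
Regular 40 h 0 min = 2400 min at $38.50/h; overtime 10 h 55 min = 655 min at $77.00/h.
Pay = (2400 × $38.50 + 655 × $77.00) ÷ 60 = $2380.58.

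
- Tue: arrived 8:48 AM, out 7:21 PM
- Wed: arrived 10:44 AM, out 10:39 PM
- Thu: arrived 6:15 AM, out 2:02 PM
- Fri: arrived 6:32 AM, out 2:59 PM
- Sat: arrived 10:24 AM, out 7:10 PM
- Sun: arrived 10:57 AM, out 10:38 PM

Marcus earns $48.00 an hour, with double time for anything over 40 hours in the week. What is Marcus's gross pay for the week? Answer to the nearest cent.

$3758.40

Tue: 8:48 AM–7:21 PM = 10 h 33 min
Wed: 10:44 AM–10:39 PM = 11 h 55 min
Thu: 6:15 AM–2:02 PM = 7 h 47 min
Fri: 6:32 AM–2:59 PM = 8 h 27 min
Sat: 10:24 AM–7:10 PM = 8 h 46 min
Sun: 10:57 AM–10:38 PM = 11 h 41 min
Total worked: 59 h 9 min = 3549 min.
Regular 40 h 0 min = 2400 min at $48.00/h; overtime 19 h 9 min = 1149 min at $96.00/h.
Pay = (2400 × $48.00 + 1149 × $96.00) ÷ 60 = $3758.40.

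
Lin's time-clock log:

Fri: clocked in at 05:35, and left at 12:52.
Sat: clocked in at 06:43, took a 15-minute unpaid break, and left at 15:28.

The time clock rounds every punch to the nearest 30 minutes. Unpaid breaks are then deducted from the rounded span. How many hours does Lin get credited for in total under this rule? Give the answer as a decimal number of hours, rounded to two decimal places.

Fri: in 05:35→05:30, out 12:52→13:00; 7 h 30 min
Sat: in 06:43→06:30, out 15:28→15:30; 9 h 0 min − 15 min = 8 h 45 min
Total credited: 16 h 15 min.

16.25 hours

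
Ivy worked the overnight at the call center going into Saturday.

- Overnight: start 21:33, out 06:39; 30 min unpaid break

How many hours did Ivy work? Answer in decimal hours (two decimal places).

Overnight: 21:33 → midnight = 2 h 27 min; midnight → 06:39 = 6 h 39 min; span 9 h 6 min; less 30 min break → 8 h 36 min

8.60 hours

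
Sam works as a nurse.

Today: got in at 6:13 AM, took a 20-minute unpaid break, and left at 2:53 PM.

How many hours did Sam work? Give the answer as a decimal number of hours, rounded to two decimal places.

8.33 hours

Today: 6:13 AM–2:53 PM = 8 h 40 min; less 20 min break → 8 h 20 min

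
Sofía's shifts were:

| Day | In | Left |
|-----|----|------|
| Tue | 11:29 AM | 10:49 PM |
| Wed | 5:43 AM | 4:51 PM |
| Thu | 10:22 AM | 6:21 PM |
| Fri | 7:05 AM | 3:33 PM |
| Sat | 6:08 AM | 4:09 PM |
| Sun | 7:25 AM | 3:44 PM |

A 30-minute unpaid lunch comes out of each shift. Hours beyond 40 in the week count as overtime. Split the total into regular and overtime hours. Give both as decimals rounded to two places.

Regular 40.00 hours, overtime 14.25 hours

Tue: 11:29 AM–10:49 PM = 11 h 20 min; less 30 min break → 10 h 50 min
Wed: 5:43 AM–4:51 PM = 11 h 8 min; less 30 min break → 10 h 38 min
Thu: 10:22 AM–6:21 PM = 7 h 59 min; less 30 min break → 7 h 29 min
Fri: 7:05 AM–3:33 PM = 8 h 28 min; less 30 min break → 7 h 58 min
Sat: 6:08 AM–4:09 PM = 10 h 1 min; less 30 min break → 9 h 31 min
Sun: 7:25 AM–3:44 PM = 8 h 19 min; less 30 min break → 7 h 49 min
Total worked: 54 h 15 min = 54.25 h.
Threshold 40 h → overtime 14 h 15 min, regular 40 h 0 min.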